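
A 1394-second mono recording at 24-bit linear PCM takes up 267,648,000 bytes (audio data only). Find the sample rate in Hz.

64,000 Hz

Bytes = sample_rate × seconds × bytes_per_sample × channels.
sample_rate = 267,648,000 / (1,394 × 3 × 1) = 267,648,000 / 4,182 = 64,000 Hz.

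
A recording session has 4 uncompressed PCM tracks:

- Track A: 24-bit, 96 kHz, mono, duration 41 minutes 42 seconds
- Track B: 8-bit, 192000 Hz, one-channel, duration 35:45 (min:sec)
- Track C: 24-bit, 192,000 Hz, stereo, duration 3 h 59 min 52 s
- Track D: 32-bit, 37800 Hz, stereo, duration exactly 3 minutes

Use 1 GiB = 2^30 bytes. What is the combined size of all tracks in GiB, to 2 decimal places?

16.55 GiB

Track A: 41 minutes 42 seconds = 2,502 s; 96,000 × 2,502 × 3 × 1 = 720,576,000 bytes.
Track B: 35:45 (min:sec) = 2,145 s; 192,000 × 2,145 × 1 × 1 = 411,840,000 bytes.
Track C: 3 h 59 min 52 s = 14,392 s; 192,000 × 14,392 × 3 × 2 = 16,579,584,000 bytes.
Track D: exactly 3 minutes = 180 s; 37,800 × 180 × 4 × 2 = 54,432,000 bytes.
Total = 17,766,432,000 bytes = 16.55 GiB.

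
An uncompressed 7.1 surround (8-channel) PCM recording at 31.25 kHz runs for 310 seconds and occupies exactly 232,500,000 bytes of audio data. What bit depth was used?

Bytes per sample = 232,500,000 / (31,250 × 310 × 8) = 232,500,000 / 77,500,000 = 3.
Bit depth = 3 × 8 = 24 bits.

24 bits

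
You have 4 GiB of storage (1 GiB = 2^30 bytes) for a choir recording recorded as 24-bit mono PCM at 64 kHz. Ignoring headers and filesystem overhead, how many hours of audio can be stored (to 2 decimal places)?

6.21 hours

Uncompressed byte rate = 64,000 × 3 × 1 = 192,000 bytes/s.
Capacity = 4 × 1,073,741,824 = 4,294,967,296 bytes.
4,294,967,296 / 192,000 ≈ 22369.62 s → 6.21 hours.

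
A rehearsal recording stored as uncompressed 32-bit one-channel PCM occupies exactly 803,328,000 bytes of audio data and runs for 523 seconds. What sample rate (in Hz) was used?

Bytes = sample_rate × seconds × bytes_per_sample × channels.
sample_rate = 803,328,000 / (523 × 4 × 1) = 803,328,000 / 2,092 = 384,000 Hz.

384,000 Hz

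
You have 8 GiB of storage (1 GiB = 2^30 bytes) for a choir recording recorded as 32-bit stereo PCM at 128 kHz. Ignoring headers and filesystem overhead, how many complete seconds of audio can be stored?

8,388 seconds

Uncompressed byte rate = 128,000 × 4 × 2 = 1,024,000 bytes/s.
Capacity = 8 × 1,073,741,824 = 8,589,934,592 bytes.
8,589,934,592 / 1,024,000 ≈ 8388.61 s → 8,388 seconds.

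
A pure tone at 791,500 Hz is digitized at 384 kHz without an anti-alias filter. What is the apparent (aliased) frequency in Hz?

Nyquist = 384,000/2 = 192,000 Hz; 791,500 Hz exceeds it.
Alias = |791,500 − 2×384,000| = |791,500 − 768,000| = 23,500 Hz.

23,500 Hz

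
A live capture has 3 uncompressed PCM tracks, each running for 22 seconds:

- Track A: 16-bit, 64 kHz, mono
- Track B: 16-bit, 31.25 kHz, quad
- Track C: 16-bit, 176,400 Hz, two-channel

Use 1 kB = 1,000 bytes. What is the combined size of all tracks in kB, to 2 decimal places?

Track A: 64,000 × 22 × 2 × 1 = 2,816,000 bytes.
Track B: 31,250 × 22 × 2 × 4 = 5,500,000 bytes.
Track C: 176,400 × 22 × 2 × 2 = 15,523,200 bytes.
Total = 23,839,200 bytes = 23839.20 kB.

23839.20 kB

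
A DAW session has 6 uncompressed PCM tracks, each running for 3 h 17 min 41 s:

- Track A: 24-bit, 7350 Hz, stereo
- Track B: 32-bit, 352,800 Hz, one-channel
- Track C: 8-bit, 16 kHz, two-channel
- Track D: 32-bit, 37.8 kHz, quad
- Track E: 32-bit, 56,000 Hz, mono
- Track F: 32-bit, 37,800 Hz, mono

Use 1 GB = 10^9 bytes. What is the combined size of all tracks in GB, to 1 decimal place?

3 h 17 min 41 s = 11,861 s.
Track A: 7,350 × 11,861 × 3 × 2 = 523,070,100 bytes.
Track B: 352,800 × 11,861 × 4 × 1 = 16,738,243,200 bytes.
Track C: 16,000 × 11,861 × 1 × 2 = 379,552,000 bytes.
Track D: 37,800 × 11,861 × 4 × 4 = 7,173,532,800 bytes.
Track E: 56,000 × 11,861 × 4 × 1 = 2,656,864,000 bytes.
Track F: 37,800 × 11,861 × 4 × 1 = 1,793,383,200 bytes.
Total = 29,264,645,300 bytes = 29.3 GB.

29.3 GB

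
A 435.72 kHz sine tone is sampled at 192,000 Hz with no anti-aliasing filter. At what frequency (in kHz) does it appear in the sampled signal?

Nyquist = 192,000/2 = 96,000 Hz; 435,720 Hz exceeds it.
Alias = |435,720 − 2×192,000| = |435,720 − 384,000| = 51,720 Hz = 51.72 kHz.

51.72 kHz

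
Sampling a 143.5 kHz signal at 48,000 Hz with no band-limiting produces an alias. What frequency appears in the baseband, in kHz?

0.5 kHz

Nyquist = 48,000/2 = 24,000 Hz; 143,500 Hz exceeds it.
Alias = |143,500 − 3×48,000| = |143,500 − 144,000| = 500 Hz = 0.5 kHz.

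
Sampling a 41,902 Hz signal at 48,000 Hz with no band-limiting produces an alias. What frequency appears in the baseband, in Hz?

Nyquist = 48,000/2 = 24,000 Hz; 41,902 Hz exceeds it.
Alias = |41,902 − 1×48,000| = |41,902 − 48,000| = 6,098 Hz.

6,098 Hz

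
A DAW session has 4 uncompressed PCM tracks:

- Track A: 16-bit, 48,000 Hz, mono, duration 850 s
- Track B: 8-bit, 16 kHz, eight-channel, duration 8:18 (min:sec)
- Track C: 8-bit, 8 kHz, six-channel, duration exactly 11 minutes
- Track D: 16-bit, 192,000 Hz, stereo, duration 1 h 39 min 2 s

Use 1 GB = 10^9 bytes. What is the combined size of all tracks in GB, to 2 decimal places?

Track A: 48,000 × 850 × 2 × 1 = 81,600,000 bytes.
Track B: 8:18 (min:sec) = 498 s; 16,000 × 498 × 1 × 8 = 63,744,000 bytes.
Track C: exactly 11 minutes = 660 s; 8,000 × 660 × 1 × 6 = 31,680,000 bytes.
Track D: 1 h 39 min 2 s = 5,942 s; 192,000 × 5,942 × 2 × 2 = 4,563,456,000 bytes.
Total = 4,740,480,000 bytes = 4.74 GB.

4.74 GB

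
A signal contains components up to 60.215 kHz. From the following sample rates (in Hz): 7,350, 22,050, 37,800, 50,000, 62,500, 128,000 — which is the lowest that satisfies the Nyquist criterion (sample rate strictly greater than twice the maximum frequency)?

128,000 Hz

Need sample rate > 2 × 60,215 = 120,430 Hz.
Lowest listed rate above 120,430 Hz is 128,000 Hz.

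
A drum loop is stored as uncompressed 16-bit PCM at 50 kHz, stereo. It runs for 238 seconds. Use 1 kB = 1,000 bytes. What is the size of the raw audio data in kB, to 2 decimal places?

Bytes = 50,000 samples/s × 238 s × 2 bytes/sample × 2 ch = 47,600,000 bytes.
47,600,000 / 1,000 = 47600.00 kB.

47600.00 kB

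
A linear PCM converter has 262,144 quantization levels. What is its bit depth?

log2(262,144) = 18.

18 bits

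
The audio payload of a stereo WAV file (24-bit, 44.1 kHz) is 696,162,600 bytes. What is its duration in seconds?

Byte rate = 44,100 × 3 × 2 = 264,600 bytes/s.
Duration = 696,162,600 / 264,600 = 2,631 s.

2,631 seconds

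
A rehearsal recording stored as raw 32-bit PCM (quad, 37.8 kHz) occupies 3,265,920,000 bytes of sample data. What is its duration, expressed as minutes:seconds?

Byte rate = 37,800 × 4 × 4 = 604,800 bytes/s.
Duration = 3,265,920,000 / 604,800 = 5,400 s.
5,400 s = 90:00.

90:00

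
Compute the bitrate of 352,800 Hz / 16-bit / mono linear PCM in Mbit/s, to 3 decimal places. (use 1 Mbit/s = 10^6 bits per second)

Bit rate = 352,800 × 16 × 1 = 5,644,800 bits/s.
= 5.645 Mbit/s.

5.645 Mbit/s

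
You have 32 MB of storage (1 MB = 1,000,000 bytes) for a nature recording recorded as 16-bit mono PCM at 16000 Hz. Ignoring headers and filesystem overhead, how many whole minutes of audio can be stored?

16 minutes

Uncompressed byte rate = 16,000 × 2 × 1 = 32,000 bytes/s.
Capacity = 32 × 1,000,000 = 32,000,000 bytes.
32,000,000 / 32,000 ≈ 1000 s → 16 minutes.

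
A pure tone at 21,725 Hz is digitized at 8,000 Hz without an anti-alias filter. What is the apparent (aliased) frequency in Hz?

Nyquist = 8,000/2 = 4,000 Hz; 21,725 Hz exceeds it.
Alias = |21,725 − 3×8,000| = |21,725 − 24,000| = 2,275 Hz.

2,275 Hz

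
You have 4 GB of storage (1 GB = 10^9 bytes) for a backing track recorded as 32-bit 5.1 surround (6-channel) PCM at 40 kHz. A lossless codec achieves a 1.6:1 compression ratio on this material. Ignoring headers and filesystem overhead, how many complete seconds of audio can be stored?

6,666 seconds

Uncompressed byte rate = 40,000 × 4 × 6 = 960,000 bytes/s.
After 1.6:1 compression, effective rate ≈ 600000 bytes/s.
Capacity = 4 × 1,000,000,000 = 4,000,000,000 bytes.
4,000,000,000 / effective rate ≈ 6666.67 s → 6,666 seconds.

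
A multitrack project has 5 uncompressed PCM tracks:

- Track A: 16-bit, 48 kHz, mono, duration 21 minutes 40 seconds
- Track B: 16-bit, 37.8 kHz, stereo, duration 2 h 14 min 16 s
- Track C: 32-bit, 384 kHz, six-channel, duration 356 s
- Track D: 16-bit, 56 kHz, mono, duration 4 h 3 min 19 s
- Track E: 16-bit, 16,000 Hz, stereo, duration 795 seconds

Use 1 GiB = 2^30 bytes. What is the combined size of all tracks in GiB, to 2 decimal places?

5.88 GiB

Track A: 21 minutes 40 seconds = 1,300 s; 48,000 × 1,300 × 2 × 1 = 124,800,000 bytes.
Track B: 2 h 14 min 16 s = 8,056 s; 37,800 × 8,056 × 2 × 2 = 1,218,067,200 bytes.
Track C: 384,000 × 356 × 4 × 6 = 3,280,896,000 bytes.
Track D: 4 h 3 min 19 s = 14,599 s; 56,000 × 14,599 × 2 × 1 = 1,635,088,000 bytes.
Track E: 16,000 × 795 × 2 × 2 = 50,880,000 bytes.
Total = 6,309,731,200 bytes = 5.88 GiB.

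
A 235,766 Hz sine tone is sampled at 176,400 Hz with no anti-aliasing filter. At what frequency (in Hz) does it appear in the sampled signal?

Nyquist = 176,400/2 = 88,200 Hz; 235,766 Hz exceeds it.
Alias = |235,766 − 1×176,400| = |235,766 − 176,400| = 59,366 Hz.

59,366 Hz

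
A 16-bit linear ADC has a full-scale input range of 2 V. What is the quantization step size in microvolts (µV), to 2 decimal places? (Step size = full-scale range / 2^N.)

2 V / 2^16 = 2 / 65,536 V = 30.52 µV.

30.52 µV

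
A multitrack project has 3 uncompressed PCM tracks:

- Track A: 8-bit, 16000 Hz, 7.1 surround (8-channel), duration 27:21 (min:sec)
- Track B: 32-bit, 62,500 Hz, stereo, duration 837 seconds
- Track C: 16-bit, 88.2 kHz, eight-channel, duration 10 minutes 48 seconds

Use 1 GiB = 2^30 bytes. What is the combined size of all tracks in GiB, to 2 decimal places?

1.44 GiB

Track A: 27:21 (min:sec) = 1,641 s; 16,000 × 1,641 × 1 × 8 = 210,048,000 bytes.
Track B: 62,500 × 837 × 4 × 2 = 418,500,000 bytes.
Track C: 10 minutes 48 seconds = 648 s; 88,200 × 648 × 2 × 8 = 914,457,600 bytes.
Total = 1,543,005,600 bytes = 1.44 GiB.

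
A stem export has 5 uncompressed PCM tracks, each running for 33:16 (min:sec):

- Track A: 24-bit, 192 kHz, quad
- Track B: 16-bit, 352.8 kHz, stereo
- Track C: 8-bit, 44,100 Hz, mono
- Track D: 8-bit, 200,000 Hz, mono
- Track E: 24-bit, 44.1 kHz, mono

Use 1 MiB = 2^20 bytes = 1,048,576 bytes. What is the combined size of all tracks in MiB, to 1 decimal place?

33:16 (min:sec) = 1,996 s.
Track A: 192,000 × 1,996 × 3 × 4 = 4,598,784,000 bytes.
Track B: 352,800 × 1,996 × 2 × 2 = 2,816,755,200 bytes.
Track C: 44,100 × 1,996 × 1 × 1 = 88,023,600 bytes.
Track D: 200,000 × 1,996 × 1 × 1 = 399,200,000 bytes.
Track E: 44,100 × 1,996 × 3 × 1 = 264,070,800 bytes.
Total = 8,166,833,600 bytes = 7788.5 MiB.

7788.5 MiB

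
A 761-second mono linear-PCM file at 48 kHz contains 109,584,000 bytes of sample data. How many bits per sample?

24 bits

Bytes per sample = 109,584,000 / (48,000 × 761 × 1) = 109,584,000 / 36,528,000 = 3.
Bit depth = 3 × 8 = 24 bits.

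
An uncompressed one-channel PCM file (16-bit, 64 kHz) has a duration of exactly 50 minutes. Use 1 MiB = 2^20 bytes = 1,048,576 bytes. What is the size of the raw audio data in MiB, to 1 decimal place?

Duration = exactly 50 minutes = 3,000 s.
Bytes = 64,000 samples/s × 3,000 s × 2 bytes/sample × 1 ch = 384,000,000 bytes.
384,000,000 / 1,048,576 = 366.2 MiB.

366.2 MiB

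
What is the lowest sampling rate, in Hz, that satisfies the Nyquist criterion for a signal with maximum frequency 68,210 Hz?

136,420 Hz

Minimum sample rate = 2 × 68,210 Hz = 136,420 Hz.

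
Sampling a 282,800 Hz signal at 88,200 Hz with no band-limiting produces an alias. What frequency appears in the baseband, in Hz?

Nyquist = 88,200/2 = 44,100 Hz; 282,800 Hz exceeds it.
Alias = |282,800 − 3×88,200| = |282,800 − 264,600| = 18,200 Hz.

18,200 Hz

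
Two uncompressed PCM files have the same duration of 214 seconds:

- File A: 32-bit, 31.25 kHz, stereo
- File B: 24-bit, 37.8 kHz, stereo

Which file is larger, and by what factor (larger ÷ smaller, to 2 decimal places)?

File A, by a factor of 1.10

File A: 31,250 × 4 × 2 = 250,000 bytes/s.
File B: 37,800 × 3 × 2 = 226,800 bytes/s.
File A is larger; ratio = 53,500,000 / 48,535,200 = 1.10.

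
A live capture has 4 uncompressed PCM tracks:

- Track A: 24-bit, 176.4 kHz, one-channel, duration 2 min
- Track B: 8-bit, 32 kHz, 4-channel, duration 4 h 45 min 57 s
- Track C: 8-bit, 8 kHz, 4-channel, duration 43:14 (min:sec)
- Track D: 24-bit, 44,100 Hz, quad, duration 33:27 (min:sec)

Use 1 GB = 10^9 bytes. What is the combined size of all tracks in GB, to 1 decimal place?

Track A: 2 min = 120 s; 176,400 × 120 × 3 × 1 = 63,504,000 bytes.
Track B: 4 h 45 min 57 s = 17,157 s; 32,000 × 17,157 × 1 × 4 = 2,196,096,000 bytes.
Track C: 43:14 (min:sec) = 2,594 s; 8,000 × 2,594 × 1 × 4 = 83,008,000 bytes.
Track D: 33:27 (min:sec) = 2,007 s; 44,100 × 2,007 × 3 × 4 = 1,062,104,400 bytes.
Total = 3,404,712,400 bytes = 3.4 GB.

3.4 GB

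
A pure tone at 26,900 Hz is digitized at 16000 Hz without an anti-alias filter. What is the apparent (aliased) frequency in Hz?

Nyquist = 16,000/2 = 8,000 Hz; 26,900 Hz exceeds it.
Alias = |26,900 − 2×16,000| = |26,900 − 32,000| = 5,100 Hz.

5,100 Hz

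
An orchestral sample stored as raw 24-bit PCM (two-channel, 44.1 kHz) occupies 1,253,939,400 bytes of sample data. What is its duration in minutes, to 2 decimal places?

78.98 minutes

Byte rate = 44,100 × 3 × 2 = 264,600 bytes/s.
Duration = 1,253,939,400 / 264,600 = 4,739 s.
4,739 s / 60 = 78.98 minutes.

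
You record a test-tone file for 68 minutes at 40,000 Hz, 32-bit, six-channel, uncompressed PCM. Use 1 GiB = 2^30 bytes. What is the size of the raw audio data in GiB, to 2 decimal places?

3.65 GiB

Duration = 68 minutes = 4,080 s.
Bytes = 40,000 samples/s × 4,080 s × 4 bytes/sample × 6 ch = 3,916,800,000 bytes.
3,916,800,000 / 1,073,741,824 = 3.65 GiB.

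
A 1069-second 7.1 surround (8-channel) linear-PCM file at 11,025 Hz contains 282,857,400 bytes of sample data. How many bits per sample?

24 bits

Bytes per sample = 282,857,400 / (11,025 × 1,069 × 8) = 282,857,400 / 94,285,800 = 3.
Bit depth = 3 × 8 = 24 bits.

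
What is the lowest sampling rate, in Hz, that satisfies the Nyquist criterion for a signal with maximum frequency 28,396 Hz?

56,792 Hz

Minimum sample rate = 2 × 28,396 Hz = 56,792 Hz.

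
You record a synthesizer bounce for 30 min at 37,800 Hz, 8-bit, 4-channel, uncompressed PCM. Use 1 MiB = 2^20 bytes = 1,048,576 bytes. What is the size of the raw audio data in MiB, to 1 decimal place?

Duration = 30 min = 1,800 s.
Bytes = 37,800 samples/s × 1,800 s × 1 bytes/sample × 4 ch = 272,160,000 bytes.
272,160,000 / 1,048,576 = 259.6 MiB.

259.6 MiB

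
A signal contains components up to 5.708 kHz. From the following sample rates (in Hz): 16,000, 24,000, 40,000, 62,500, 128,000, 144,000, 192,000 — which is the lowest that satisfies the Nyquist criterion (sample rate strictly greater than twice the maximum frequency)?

Need sample rate > 2 × 5,708 = 11,416 Hz.
Lowest listed rate above 11,416 Hz is 16,000 Hz.

16,000 Hz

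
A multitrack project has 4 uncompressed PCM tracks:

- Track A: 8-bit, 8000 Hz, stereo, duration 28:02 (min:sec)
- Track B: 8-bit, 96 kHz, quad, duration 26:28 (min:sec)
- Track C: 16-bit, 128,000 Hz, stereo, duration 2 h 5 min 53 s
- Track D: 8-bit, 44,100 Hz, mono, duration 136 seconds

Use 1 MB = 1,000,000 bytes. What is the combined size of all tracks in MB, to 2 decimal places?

4509.84 MB

Track A: 28:02 (min:sec) = 1,682 s; 8,000 × 1,682 × 1 × 2 = 26,912,000 bytes.
Track B: 26:28 (min:sec) = 1,588 s; 96,000 × 1,588 × 1 × 4 = 609,792,000 bytes.
Track C: 2 h 5 min 53 s = 7,553 s; 128,000 × 7,553 × 2 × 2 = 3,867,136,000 bytes.
Track D: 44,100 × 136 × 1 × 1 = 5,997,600 bytes.
Total = 4,509,837,600 bytes = 4509.84 MB.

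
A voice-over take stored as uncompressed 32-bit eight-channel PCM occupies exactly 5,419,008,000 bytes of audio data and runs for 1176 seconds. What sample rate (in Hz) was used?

Bytes = sample_rate × seconds × bytes_per_sample × channels.
sample_rate = 5,419,008,000 / (1,176 × 4 × 8) = 5,419,008,000 / 37,632 = 144,000 Hz.

144,000 Hz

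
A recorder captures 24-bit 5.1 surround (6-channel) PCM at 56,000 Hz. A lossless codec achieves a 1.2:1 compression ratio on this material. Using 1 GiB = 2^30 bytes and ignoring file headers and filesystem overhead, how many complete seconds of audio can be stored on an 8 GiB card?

10,226 seconds

Uncompressed byte rate = 56,000 × 3 × 6 = 1,008,000 bytes/s.
After 1.2:1 compression, effective rate ≈ 840000 bytes/s.
Capacity = 8 × 1,073,741,824 = 8,589,934,592 bytes.
8,589,934,592 / effective rate ≈ 10226.11 s → 10,226 seconds.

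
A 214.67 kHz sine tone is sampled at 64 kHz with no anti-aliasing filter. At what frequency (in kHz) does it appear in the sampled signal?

22.67 kHz

Nyquist = 64,000/2 = 32,000 Hz; 214,670 Hz exceeds it.
Alias = |214,670 − 3×64,000| = |214,670 − 192,000| = 22,670 Hz = 22.67 kHz.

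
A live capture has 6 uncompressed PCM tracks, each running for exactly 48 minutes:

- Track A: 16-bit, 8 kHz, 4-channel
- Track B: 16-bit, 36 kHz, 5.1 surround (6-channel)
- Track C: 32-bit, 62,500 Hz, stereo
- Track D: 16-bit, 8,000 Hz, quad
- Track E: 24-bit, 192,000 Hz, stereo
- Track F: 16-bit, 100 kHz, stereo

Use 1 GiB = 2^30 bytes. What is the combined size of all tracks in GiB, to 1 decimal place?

exactly 48 minutes = 2,880 s.
Track A: 8,000 × 2,880 × 2 × 4 = 184,320,000 bytes.
Track B: 36,000 × 2,880 × 2 × 6 = 1,244,160,000 bytes.
Track C: 62,500 × 2,880 × 4 × 2 = 1,440,000,000 bytes.
Track D: 8,000 × 2,880 × 2 × 4 = 184,320,000 bytes.
Track E: 192,000 × 2,880 × 3 × 2 = 3,317,760,000 bytes.
Track F: 100,000 × 2,880 × 2 × 2 = 1,152,000,000 bytes.
Total = 7,522,560,000 bytes = 7.0 GiB.

7.0 GiB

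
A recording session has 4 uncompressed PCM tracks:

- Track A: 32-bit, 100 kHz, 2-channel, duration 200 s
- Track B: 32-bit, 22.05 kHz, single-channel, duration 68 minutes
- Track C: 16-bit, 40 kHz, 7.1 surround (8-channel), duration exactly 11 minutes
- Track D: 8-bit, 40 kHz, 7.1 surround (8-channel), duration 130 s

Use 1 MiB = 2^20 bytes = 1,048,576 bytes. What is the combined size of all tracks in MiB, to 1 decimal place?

Track A: 100,000 × 200 × 4 × 2 = 160,000,000 bytes.
Track B: 68 minutes = 4,080 s; 22,050 × 4,080 × 4 × 1 = 359,856,000 bytes.
Track C: exactly 11 minutes = 660 s; 40,000 × 660 × 2 × 8 = 422,400,000 bytes.
Track D: 40,000 × 130 × 1 × 8 = 41,600,000 bytes.
Total = 983,856,000 bytes = 938.3 MiB.

938.3 MiB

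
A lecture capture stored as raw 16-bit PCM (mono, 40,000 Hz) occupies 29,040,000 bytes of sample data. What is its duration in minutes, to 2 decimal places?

6.05 minutes

Byte rate = 40,000 × 2 × 1 = 80,000 bytes/s.
Duration = 29,040,000 / 80,000 = 363 s.
363 s / 60 = 6.05 minutes.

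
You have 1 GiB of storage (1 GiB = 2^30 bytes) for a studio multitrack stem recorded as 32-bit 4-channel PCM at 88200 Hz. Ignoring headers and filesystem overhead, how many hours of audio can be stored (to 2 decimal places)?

Uncompressed byte rate = 88,200 × 4 × 4 = 1,411,200 bytes/s.
Capacity = 1 × 1,073,741,824 = 1,073,741,824 bytes.
1,073,741,824 / 1,411,200 ≈ 760.87 s → 0.21 hours.

0.21 hours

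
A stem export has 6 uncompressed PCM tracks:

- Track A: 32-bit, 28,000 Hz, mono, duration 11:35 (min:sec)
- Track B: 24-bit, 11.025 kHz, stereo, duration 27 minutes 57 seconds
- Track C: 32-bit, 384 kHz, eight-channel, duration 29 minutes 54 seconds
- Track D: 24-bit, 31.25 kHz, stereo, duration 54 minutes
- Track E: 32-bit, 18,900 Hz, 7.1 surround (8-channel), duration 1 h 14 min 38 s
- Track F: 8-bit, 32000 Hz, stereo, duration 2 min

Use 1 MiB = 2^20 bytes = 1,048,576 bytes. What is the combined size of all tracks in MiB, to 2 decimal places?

Track A: 11:35 (min:sec) = 695 s; 28,000 × 695 × 4 × 1 = 77,840,000 bytes.
Track B: 27 minutes 57 seconds = 1,677 s; 11,025 × 1,677 × 3 × 2 = 110,933,550 bytes.
Track C: 29 minutes 54 seconds = 1,794 s; 384,000 × 1,794 × 4 × 8 = 22,044,672,000 bytes.
Track D: 54 minutes = 3,240 s; 31,250 × 3,240 × 3 × 2 = 607,500,000 bytes.
Track E: 1 h 14 min 38 s = 4,478 s; 18,900 × 4,478 × 4 × 8 = 2,708,294,400 bytes.
Track F: 2 min = 120 s; 32,000 × 120 × 1 × 2 = 7,680,000 bytes.
Total = 25,556,919,950 bytes = 24372.98 MiB.

24372.98 MiB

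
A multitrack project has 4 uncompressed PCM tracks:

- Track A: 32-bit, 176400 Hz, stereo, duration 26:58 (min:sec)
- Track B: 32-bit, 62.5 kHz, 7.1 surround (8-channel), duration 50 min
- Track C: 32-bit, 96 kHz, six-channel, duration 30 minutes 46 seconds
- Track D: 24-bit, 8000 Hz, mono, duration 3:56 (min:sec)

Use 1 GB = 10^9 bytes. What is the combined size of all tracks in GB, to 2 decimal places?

12.54 GB

Track A: 26:58 (min:sec) = 1,618 s; 176,400 × 1,618 × 4 × 2 = 2,283,321,600 bytes.
Track B: 50 min = 3,000 s; 62,500 × 3,000 × 4 × 8 = 6,000,000,000 bytes.
Track C: 30 minutes 46 seconds = 1,846 s; 96,000 × 1,846 × 4 × 6 = 4,253,184,000 bytes.
Track D: 3:56 (min:sec) = 236 s; 8,000 × 236 × 3 × 1 = 5,664,000 bytes.
Total = 12,542,169,600 bytes = 12.54 GB.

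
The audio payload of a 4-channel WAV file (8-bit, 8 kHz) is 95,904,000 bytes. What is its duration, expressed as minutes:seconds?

Byte rate = 8,000 × 1 × 4 = 32,000 bytes/s.
Duration = 95,904,000 / 32,000 = 2,997 s.
2,997 s = 49:57.

49:57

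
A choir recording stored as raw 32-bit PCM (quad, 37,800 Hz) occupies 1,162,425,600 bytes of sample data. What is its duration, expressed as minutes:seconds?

Byte rate = 37,800 × 4 × 4 = 604,800 bytes/s.
Duration = 1,162,425,600 / 604,800 = 1,922 s.
1,922 s = 32:02.

32:02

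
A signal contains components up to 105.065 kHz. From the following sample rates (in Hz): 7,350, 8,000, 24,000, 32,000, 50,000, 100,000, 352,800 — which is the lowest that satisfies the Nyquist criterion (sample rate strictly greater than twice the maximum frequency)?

Need sample rate > 2 × 105,065 = 210,130 Hz.
Lowest listed rate above 210,130 Hz is 352,800 Hz.

352,800 Hz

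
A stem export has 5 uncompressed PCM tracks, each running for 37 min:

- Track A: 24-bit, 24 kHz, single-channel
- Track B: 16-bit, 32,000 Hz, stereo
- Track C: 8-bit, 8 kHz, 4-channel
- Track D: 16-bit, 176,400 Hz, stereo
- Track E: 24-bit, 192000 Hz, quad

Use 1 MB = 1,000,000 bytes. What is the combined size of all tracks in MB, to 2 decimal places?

7196.35 MB

37 min = 2,220 s.
Track A: 24,000 × 2,220 × 3 × 1 = 159,840,000 bytes.
Track B: 32,000 × 2,220 × 2 × 2 = 284,160,000 bytes.
Track C: 8,000 × 2,220 × 1 × 4 = 71,040,000 bytes.
Track D: 176,400 × 2,220 × 2 × 2 = 1,566,432,000 bytes.
Track E: 192,000 × 2,220 × 3 × 4 = 5,114,880,000 bytes.
Total = 7,196,352,000 bytes = 7196.35 MB.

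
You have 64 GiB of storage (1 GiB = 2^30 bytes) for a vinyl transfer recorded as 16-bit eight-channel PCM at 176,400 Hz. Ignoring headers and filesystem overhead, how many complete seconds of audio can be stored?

Uncompressed byte rate = 176,400 × 2 × 8 = 2,822,400 bytes/s.
Capacity = 64 × 1,073,741,824 = 68,719,476,736 bytes.
68,719,476,736 / 2,822,400 ≈ 24347.89 s → 24,347 seconds.

24,347 seconds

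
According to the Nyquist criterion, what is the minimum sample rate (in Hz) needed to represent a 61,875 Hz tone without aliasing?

Minimum sample rate = 2 × 61,875 Hz = 123,750 Hz.

123,750 Hz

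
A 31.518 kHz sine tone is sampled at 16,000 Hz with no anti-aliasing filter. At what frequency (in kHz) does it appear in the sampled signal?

Nyquist = 16,000/2 = 8,000 Hz; 31,518 Hz exceeds it.
Alias = |31,518 − 2×16,000| = |31,518 − 32,000| = 482 Hz = 0.482 kHz.

0.482 kHz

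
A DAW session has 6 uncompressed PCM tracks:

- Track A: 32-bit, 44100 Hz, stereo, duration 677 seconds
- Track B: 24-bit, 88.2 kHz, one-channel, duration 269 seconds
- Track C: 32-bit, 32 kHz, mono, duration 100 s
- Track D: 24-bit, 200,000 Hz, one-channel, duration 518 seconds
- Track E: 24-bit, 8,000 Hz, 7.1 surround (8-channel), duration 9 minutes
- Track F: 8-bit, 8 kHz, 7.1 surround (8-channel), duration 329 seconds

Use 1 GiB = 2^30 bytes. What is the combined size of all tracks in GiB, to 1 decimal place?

Track A: 44,100 × 677 × 4 × 2 = 238,845,600 bytes.
Track B: 88,200 × 269 × 3 × 1 = 71,177,400 bytes.
Track C: 32,000 × 100 × 4 × 1 = 12,800,000 bytes.
Track D: 200,000 × 518 × 3 × 1 = 310,800,000 bytes.
Track E: 9 minutes = 540 s; 8,000 × 540 × 3 × 8 = 103,680,000 bytes.
Track F: 8,000 × 329 × 1 × 8 = 21,056,000 bytes.
Total = 758,359,000 bytes = 0.7 GiB.

0.7 GiB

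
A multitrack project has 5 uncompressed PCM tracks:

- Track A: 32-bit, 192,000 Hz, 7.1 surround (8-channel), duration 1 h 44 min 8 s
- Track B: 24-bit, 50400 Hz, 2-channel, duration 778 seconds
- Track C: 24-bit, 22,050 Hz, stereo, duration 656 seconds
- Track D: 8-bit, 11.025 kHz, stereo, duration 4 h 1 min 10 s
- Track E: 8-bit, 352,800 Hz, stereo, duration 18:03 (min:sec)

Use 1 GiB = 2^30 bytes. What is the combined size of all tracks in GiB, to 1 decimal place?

Track A: 1 h 44 min 8 s = 6,248 s; 192,000 × 6,248 × 4 × 8 = 38,387,712,000 bytes.
Track B: 50,400 × 778 × 3 × 2 = 235,267,200 bytes.
Track C: 22,050 × 656 × 3 × 2 = 86,788,800 bytes.
Track D: 4 h 1 min 10 s = 14,470 s; 11,025 × 14,470 × 1 × 2 = 319,063,500 bytes.
Track E: 18:03 (min:sec) = 1,083 s; 352,800 × 1,083 × 1 × 2 = 764,164,800 bytes.
Total = 39,792,996,300 bytes = 37.1 GiB.

37.1 GiB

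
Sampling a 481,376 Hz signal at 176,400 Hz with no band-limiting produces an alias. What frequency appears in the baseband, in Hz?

Nyquist = 176,400/2 = 88,200 Hz; 481,376 Hz exceeds it.
Alias = |481,376 − 3×176,400| = |481,376 − 529,200| = 47,824 Hz.

47,824 Hz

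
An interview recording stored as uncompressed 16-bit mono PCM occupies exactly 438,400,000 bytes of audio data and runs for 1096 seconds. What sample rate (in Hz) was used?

200,000 Hz

Bytes = sample_rate × seconds × bytes_per_sample × channels.
sample_rate = 438,400,000 / (1,096 × 2 × 1) = 438,400,000 / 2,192 = 200,000 Hz.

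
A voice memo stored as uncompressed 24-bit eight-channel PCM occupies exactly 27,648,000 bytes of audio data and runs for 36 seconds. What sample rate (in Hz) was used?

32,000 Hz

Bytes = sample_rate × seconds × bytes_per_sample × channels.
sample_rate = 27,648,000 / (36 × 3 × 8) = 27,648,000 / 864 = 32,000 Hz.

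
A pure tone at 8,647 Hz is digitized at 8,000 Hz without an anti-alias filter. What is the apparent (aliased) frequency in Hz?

647 Hz

Nyquist = 8,000/2 = 4,000 Hz; 8,647 Hz exceeds it.
Alias = |8,647 − 1×8,000| = |8,647 − 8,000| = 647 Hz.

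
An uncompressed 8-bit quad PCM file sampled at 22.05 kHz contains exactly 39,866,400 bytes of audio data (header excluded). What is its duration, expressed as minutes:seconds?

7:32

Byte rate = 22,050 × 1 × 4 = 88,200 bytes/s.
Duration = 39,866,400 / 88,200 = 452 s.
452 s = 7:32.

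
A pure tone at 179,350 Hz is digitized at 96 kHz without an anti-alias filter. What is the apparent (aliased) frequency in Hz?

12,650 Hz

Nyquist = 96,000/2 = 48,000 Hz; 179,350 Hz exceeds it.
Alias = |179,350 − 2×96,000| = |179,350 − 192,000| = 12,650 Hz.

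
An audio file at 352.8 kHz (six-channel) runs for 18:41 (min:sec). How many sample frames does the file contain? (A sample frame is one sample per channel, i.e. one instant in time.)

18:41 (min:sec) = 1,121 s.
352,800 samples/s × 1,121 s = 395,488,800 frames.

395,488,800 sample frames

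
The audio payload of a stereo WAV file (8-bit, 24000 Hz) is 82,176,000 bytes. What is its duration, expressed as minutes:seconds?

Byte rate = 24,000 × 1 × 2 = 48,000 bytes/s.
Duration = 82,176,000 / 48,000 = 1,712 s.
1,712 s = 28:32.

28:32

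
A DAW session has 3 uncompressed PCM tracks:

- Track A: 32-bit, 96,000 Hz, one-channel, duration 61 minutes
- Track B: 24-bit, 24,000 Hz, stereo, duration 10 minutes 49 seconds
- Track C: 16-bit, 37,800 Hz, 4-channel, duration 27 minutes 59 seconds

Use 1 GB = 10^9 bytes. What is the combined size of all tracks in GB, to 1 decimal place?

Track A: 61 minutes = 3,660 s; 96,000 × 3,660 × 4 × 1 = 1,405,440,000 bytes.
Track B: 10 minutes 49 seconds = 649 s; 24,000 × 649 × 3 × 2 = 93,456,000 bytes.
Track C: 27 minutes 59 seconds = 1,679 s; 37,800 × 1,679 × 2 × 4 = 507,729,600 bytes.
Total = 2,006,625,600 bytes = 2.0 GB.

2.0 GB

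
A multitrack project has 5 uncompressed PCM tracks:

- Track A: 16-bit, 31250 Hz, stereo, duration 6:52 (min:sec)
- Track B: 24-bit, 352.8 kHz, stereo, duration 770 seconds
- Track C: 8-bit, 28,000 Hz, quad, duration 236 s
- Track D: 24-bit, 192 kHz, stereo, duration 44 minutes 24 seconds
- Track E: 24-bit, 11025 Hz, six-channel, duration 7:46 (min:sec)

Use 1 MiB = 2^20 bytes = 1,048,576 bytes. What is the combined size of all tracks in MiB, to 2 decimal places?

4643.70 MiB

Track A: 6:52 (min:sec) = 412 s; 31,250 × 412 × 2 × 2 = 51,500,000 bytes.
Track B: 352,800 × 770 × 3 × 2 = 1,629,936,000 bytes.
Track C: 28,000 × 236 × 1 × 4 = 26,432,000 bytes.
Track D: 44 minutes 24 seconds = 2,664 s; 192,000 × 2,664 × 3 × 2 = 3,068,928,000 bytes.
Track E: 7:46 (min:sec) = 466 s; 11,025 × 466 × 3 × 6 = 92,477,700 bytes.
Total = 4,869,273,700 bytes = 4643.70 MiB.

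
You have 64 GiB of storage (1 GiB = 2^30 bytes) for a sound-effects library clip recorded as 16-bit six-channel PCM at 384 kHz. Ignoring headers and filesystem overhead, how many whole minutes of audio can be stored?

248 minutes

Uncompressed byte rate = 384,000 × 2 × 6 = 4,608,000 bytes/s.
Capacity = 64 × 1,073,741,824 = 68,719,476,736 bytes.
68,719,476,736 / 4,608,000 ≈ 14913.08 s → 248 minutes.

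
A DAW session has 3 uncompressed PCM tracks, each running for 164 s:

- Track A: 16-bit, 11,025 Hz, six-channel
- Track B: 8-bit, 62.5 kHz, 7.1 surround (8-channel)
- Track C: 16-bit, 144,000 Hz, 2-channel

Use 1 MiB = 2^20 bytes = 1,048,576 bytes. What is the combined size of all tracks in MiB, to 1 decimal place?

189.0 MiB

Track A: 11,025 × 164 × 2 × 6 = 21,697,200 bytes.
Track B: 62,500 × 164 × 1 × 8 = 82,000,000 bytes.
Track C: 144,000 × 164 × 2 × 2 = 94,464,000 bytes.
Total = 198,161,200 bytes = 189.0 MiB.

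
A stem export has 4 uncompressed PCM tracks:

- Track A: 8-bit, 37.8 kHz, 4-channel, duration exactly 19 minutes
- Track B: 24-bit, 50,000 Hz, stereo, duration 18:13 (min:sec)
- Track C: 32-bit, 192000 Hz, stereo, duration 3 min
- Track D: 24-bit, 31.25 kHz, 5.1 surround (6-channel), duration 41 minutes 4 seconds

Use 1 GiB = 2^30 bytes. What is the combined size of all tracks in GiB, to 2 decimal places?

2.01 GiB

Track A: exactly 19 minutes = 1,140 s; 37,800 × 1,140 × 1 × 4 = 172,368,000 bytes.
Track B: 18:13 (min:sec) = 1,093 s; 50,000 × 1,093 × 3 × 2 = 327,900,000 bytes.
Track C: 3 min = 180 s; 192,000 × 180 × 4 × 2 = 276,480,000 bytes.
Track D: 41 minutes 4 seconds = 2,464 s; 31,250 × 2,464 × 3 × 6 = 1,386,000,000 bytes.
Total = 2,162,748,000 bytes = 2.01 GiB.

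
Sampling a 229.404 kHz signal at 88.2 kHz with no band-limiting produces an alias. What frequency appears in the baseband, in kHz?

Nyquist = 88,200/2 = 44,100 Hz; 229,404 Hz exceeds it.
Alias = |229,404 − 3×88,200| = |229,404 − 264,600| = 35,196 Hz = 35.196 kHz.

35.196 kHz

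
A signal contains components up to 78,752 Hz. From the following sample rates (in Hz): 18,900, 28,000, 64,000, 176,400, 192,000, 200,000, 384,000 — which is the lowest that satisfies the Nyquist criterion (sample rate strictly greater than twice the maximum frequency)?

Need sample rate > 2 × 78,752 = 157,504 Hz.
Lowest listed rate above 157,504 Hz is 176,400 Hz.

176,400 Hz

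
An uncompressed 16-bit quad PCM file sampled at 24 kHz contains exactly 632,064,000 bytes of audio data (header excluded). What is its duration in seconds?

Byte rate = 24,000 × 2 × 4 = 192,000 bytes/s.
Duration = 632,064,000 / 192,000 = 3,292 s.

3,292 seconds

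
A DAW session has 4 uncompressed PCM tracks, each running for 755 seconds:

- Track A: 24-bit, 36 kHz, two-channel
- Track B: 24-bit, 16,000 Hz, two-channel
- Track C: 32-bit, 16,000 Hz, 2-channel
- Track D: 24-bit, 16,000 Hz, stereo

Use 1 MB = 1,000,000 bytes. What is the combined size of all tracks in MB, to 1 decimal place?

404.7 MB

Track A: 36,000 × 755 × 3 × 2 = 163,080,000 bytes.
Track B: 16,000 × 755 × 3 × 2 = 72,480,000 bytes.
Track C: 16,000 × 755 × 4 × 2 = 96,640,000 bytes.
Track D: 16,000 × 755 × 3 × 2 = 72,480,000 bytes.
Total = 404,680,000 bytes = 404.7 MB.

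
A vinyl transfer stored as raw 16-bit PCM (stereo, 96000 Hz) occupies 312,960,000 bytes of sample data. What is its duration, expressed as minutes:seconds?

13:35

Byte rate = 96,000 × 2 × 2 = 384,000 bytes/s.
Duration = 312,960,000 / 384,000 = 815 s.
815 s = 13:35.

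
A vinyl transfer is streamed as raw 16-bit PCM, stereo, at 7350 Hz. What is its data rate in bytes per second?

29,400 bytes/s

Bit rate = 7,350 × 16 × 2 = 235,200 bits/s.
235,200 / 8 = 29,400 bytes/s.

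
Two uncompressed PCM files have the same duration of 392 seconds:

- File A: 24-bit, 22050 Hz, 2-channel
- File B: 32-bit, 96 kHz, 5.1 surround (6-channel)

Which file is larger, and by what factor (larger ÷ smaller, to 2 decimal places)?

File B, by a factor of 17.41

File A: 22,050 × 3 × 2 = 132,300 bytes/s.
File B: 96,000 × 4 × 6 = 2,304,000 bytes/s.
File B is larger; ratio = 903,168,000 / 51,861,600 = 17.41.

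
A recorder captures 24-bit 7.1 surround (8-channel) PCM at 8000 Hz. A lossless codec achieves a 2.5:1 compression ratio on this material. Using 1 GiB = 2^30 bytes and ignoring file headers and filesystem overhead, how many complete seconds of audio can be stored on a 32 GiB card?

Uncompressed byte rate = 8,000 × 3 × 8 = 192,000 bytes/s.
After 2.5:1 compression, effective rate ≈ 76800 bytes/s.
Capacity = 32 × 1,073,741,824 = 34,359,738,368 bytes.
34,359,738,368 / effective rate ≈ 447392.43 s → 447,392 seconds.

447,392 seconds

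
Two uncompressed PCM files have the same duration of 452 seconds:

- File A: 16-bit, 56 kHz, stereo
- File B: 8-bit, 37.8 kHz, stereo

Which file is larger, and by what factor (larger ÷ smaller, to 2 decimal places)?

File A, by a factor of 2.96

File A: 56,000 × 2 × 2 = 224,000 bytes/s.
File B: 37,800 × 1 × 2 = 75,600 bytes/s.
File A is larger; ratio = 101,248,000 / 34,171,200 = 2.96.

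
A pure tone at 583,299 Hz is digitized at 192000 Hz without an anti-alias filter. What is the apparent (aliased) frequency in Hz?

Nyquist = 192,000/2 = 96,000 Hz; 583,299 Hz exceeds it.
Alias = |583,299 − 3×192,000| = |583,299 − 576,000| = 7,299 Hz.

7,299 Hz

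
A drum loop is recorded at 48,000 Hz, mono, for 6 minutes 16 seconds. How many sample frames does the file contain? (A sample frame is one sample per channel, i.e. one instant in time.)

18,048,000 sample frames

6 minutes 16 seconds = 376 s.
48,000 samples/s × 376 s = 18,048,000 frames.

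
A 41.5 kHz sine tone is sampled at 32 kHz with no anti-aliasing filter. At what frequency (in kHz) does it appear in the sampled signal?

Nyquist = 32,000/2 = 16,000 Hz; 41,500 Hz exceeds it.
Alias = |41,500 − 1×32,000| = |41,500 − 32,000| = 9,500 Hz = 9.5 kHz.

9.5 kHz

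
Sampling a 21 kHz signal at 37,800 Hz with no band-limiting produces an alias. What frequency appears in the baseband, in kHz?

Nyquist = 37,800/2 = 18,900 Hz; 21,000 Hz exceeds it.
Alias = |21,000 − 1×37,800| = |21,000 − 37,800| = 16,800 Hz = 16.8 kHz.

16.8 kHz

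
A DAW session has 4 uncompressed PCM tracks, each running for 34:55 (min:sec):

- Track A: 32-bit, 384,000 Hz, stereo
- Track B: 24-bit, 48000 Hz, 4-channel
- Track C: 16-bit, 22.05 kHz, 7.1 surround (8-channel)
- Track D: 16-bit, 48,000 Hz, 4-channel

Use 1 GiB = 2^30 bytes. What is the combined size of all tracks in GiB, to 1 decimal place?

8.6 GiB

34:55 (min:sec) = 2,095 s.
Track A: 384,000 × 2,095 × 4 × 2 = 6,435,840,000 bytes.
Track B: 48,000 × 2,095 × 3 × 4 = 1,206,720,000 bytes.
Track C: 22,050 × 2,095 × 2 × 8 = 739,116,000 bytes.
Track D: 48,000 × 2,095 × 2 × 4 = 804,480,000 bytes.
Total = 9,186,156,000 bytes = 8.6 GiB.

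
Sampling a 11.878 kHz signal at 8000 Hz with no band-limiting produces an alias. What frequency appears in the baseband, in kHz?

3.878 kHz

Nyquist = 8,000/2 = 4,000 Hz; 11,878 Hz exceeds it.
Alias = |11,878 − 1×8,000| = |11,878 − 8,000| = 3,878 Hz = 3.878 kHz.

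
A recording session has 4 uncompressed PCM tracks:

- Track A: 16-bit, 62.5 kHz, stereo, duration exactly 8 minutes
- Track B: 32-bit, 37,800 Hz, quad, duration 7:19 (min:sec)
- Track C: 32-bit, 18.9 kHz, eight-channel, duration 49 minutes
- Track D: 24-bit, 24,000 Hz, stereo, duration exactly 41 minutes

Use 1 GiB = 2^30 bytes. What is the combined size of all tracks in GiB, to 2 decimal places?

Track A: exactly 8 minutes = 480 s; 62,500 × 480 × 2 × 2 = 120,000,000 bytes.
Track B: 7:19 (min:sec) = 439 s; 37,800 × 439 × 4 × 4 = 265,507,200 bytes.
Track C: 49 minutes = 2,940 s; 18,900 × 2,940 × 4 × 8 = 1,778,112,000 bytes.
Track D: exactly 41 minutes = 2,460 s; 24,000 × 2,460 × 3 × 2 = 354,240,000 bytes.
Total = 2,517,859,200 bytes = 2.34 GiB.

2.34 GiB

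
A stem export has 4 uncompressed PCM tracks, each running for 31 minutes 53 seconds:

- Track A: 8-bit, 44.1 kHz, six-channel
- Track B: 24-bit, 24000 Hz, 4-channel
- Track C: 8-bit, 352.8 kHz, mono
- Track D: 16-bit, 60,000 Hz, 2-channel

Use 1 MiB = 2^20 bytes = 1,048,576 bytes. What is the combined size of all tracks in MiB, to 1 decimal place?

31 minutes 53 seconds = 1,913 s.
Track A: 44,100 × 1,913 × 1 × 6 = 506,179,800 bytes.
Track B: 24,000 × 1,913 × 3 × 4 = 550,944,000 bytes.
Track C: 352,800 × 1,913 × 1 × 1 = 674,906,400 bytes.
Track D: 60,000 × 1,913 × 2 × 2 = 459,120,000 bytes.
Total = 2,191,150,200 bytes = 2089.6 MiB.

2089.6 MiB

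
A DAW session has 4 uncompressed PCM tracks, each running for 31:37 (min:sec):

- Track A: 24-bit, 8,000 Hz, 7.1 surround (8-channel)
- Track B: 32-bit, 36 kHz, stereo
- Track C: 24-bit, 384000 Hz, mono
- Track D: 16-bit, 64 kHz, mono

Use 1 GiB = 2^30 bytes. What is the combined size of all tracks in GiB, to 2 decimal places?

31:37 (min:sec) = 1,897 s.
Track A: 8,000 × 1,897 × 3 × 8 = 364,224,000 bytes.
Track B: 36,000 × 1,897 × 4 × 2 = 546,336,000 bytes.
Track C: 384,000 × 1,897 × 3 × 1 = 2,185,344,000 bytes.
Track D: 64,000 × 1,897 × 2 × 1 = 242,816,000 bytes.
Total = 3,338,720,000 bytes = 3.11 GiB.

3.11 GiB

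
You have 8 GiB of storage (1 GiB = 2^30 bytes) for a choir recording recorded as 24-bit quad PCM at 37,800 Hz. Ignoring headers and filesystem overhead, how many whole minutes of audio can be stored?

Uncompressed byte rate = 37,800 × 3 × 4 = 453,600 bytes/s.
Capacity = 8 × 1,073,741,824 = 8,589,934,592 bytes.
8,589,934,592 / 453,600 ≈ 18937.25 s → 315 minutes.

315 minutes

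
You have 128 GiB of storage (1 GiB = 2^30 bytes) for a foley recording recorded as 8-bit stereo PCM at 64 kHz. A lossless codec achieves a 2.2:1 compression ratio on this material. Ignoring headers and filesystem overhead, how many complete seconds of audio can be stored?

2,362,232 seconds

Uncompressed byte rate = 64,000 × 1 × 2 = 128,000 bytes/s.
After 2.2:1 compression, effective rate ≈ 58181.82 bytes/s.
Capacity = 128 × 1,073,741,824 = 137,438,953,472 bytes.
137,438,953,472 / effective rate ≈ 2362232.01 s → 2,362,232 seconds.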